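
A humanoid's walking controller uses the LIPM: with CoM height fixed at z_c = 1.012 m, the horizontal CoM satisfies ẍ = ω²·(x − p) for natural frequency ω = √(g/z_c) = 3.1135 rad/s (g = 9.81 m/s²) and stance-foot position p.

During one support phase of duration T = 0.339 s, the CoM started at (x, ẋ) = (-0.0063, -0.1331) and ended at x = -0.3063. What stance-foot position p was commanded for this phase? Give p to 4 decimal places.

p = 0.3966

ωT = 3.1135·0.339 = 1.055477; cosh(ωT) = 1.610685, sinh(ωT) = 1.262659
x(T) = p + (x₀−p)·cosh(ωT) + (ẋ₀/ω)·sinh(ωT) ⇒ p·(1 − cosh) = x(T) − x₀·cosh − (ẋ₀/ω)·sinh
numerator   = -0.3063 − (-0.0063)·1.610685 − (-0.1331/3.1135)·1.262659 = -0.242175
denominator = 1 − 1.610685 = -0.610685
p = -0.242175 / -0.610685 = 0.3966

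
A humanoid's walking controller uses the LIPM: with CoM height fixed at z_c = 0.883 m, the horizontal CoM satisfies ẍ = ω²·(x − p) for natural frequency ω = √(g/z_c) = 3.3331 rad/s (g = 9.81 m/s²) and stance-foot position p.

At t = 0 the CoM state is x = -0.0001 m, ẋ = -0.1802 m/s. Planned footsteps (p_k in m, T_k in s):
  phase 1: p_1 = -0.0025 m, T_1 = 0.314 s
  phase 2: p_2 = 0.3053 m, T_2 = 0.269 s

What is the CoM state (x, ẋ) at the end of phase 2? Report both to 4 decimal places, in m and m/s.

x = -0.3110, ẋ = -1.6627

phase 1: p=-0.0025, T=0.314, ωT=1.046593, cosh=1.599532, sinh=1.248400; start (x,ẋ)=(-0.000100, -0.180200) → end (x,ẋ)=(-0.066154, -0.278249)
phase 2: p=0.3053, T=0.269, ωT=0.896604, cosh=1.429608, sinh=1.021656; start (x,ẋ)=(-0.066154, -0.278249) → end (x,ẋ)=(-0.311023, -1.662694)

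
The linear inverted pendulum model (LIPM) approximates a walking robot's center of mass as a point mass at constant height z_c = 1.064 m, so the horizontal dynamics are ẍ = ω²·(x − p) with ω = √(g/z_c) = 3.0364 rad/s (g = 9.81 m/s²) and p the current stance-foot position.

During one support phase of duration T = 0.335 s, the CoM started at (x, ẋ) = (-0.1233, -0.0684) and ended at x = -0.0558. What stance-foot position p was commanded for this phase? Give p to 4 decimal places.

ωT = 3.0364·0.335 = 1.017194; cosh(ωT) = 1.563516, sinh(ωT) = 1.201908
x(T) = p + (x₀−p)·cosh(ωT) + (ẋ₀/ω)·sinh(ωT) ⇒ p·(1 − cosh) = x(T) − x₀·cosh − (ẋ₀/ω)·sinh
numerator   = -0.0558 − (-0.1233)·1.563516 − (-0.0684/3.0364)·1.201908 = 0.164057
denominator = 1 − 1.563516 = -0.563516
p = 0.164057 / -0.563516 = -0.2911

p = -0.2911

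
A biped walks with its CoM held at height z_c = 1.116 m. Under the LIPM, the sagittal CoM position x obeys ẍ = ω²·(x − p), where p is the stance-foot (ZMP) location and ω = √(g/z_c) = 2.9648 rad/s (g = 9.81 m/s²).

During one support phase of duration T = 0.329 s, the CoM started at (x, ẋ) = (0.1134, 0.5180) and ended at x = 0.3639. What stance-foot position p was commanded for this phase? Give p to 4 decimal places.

p = 0.0129

ωT = 2.9648·0.329 = 0.975419; cosh(ωT) = 1.514657, sinh(ωT) = 1.137622
x(T) = p + (x₀−p)·cosh(ωT) + (ẋ₀/ω)·sinh(ωT) ⇒ p·(1 − cosh) = x(T) − x₀·cosh − (ẋ₀/ω)·sinh
numerator   = 0.3639 − (0.1134)·1.514657 − (0.5180/2.9648)·1.137622 = -0.006624
denominator = 1 − 1.514657 = -0.514657
p = -0.006624 / -0.514657 = 0.0129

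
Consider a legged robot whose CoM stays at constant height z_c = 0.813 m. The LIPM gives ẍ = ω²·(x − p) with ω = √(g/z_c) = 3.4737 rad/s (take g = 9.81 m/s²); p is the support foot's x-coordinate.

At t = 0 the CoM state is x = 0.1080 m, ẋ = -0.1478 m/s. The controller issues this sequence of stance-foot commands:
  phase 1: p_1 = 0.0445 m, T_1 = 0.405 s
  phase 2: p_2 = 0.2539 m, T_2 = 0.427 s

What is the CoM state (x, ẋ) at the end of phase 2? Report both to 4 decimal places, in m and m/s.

phase 1: p=0.0445, T=0.405, ωT=1.406849, cosh=2.163991, sinh=1.919077; start (x,ẋ)=(0.108000, -0.147800) → end (x,ẋ)=(0.100260, 0.103472)
phase 2: p=0.2539, T=0.427, ωT=1.483270, cosh=2.317114, sinh=2.090220; start (x,ẋ)=(0.100260, 0.103472) → end (x,ẋ)=(-0.039840, -0.875792)

x = -0.0398, ẋ = -0.8758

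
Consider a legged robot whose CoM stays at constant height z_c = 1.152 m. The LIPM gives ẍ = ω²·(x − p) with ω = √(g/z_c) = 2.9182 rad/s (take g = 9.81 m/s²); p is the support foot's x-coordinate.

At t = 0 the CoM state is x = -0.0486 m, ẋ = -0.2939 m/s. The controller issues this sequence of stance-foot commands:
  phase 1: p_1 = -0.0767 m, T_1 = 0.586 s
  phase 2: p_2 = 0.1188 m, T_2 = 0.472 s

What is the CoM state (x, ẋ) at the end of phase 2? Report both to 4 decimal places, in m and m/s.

x = -1.0863, ẋ = -3.3901

phase 1: p=-0.0767, T=0.586, ωT=1.710065, cosh=2.855088, sinh=2.674234; start (x,ẋ)=(-0.048600, -0.293900) → end (x,ẋ)=(-0.265802, -0.619819)
phase 2: p=0.1188, T=0.472, ωT=1.377390, cosh=2.108389, sinh=1.856153; start (x,ẋ)=(-0.265802, -0.619819) → end (x,ẋ)=(-1.086333, -3.390063)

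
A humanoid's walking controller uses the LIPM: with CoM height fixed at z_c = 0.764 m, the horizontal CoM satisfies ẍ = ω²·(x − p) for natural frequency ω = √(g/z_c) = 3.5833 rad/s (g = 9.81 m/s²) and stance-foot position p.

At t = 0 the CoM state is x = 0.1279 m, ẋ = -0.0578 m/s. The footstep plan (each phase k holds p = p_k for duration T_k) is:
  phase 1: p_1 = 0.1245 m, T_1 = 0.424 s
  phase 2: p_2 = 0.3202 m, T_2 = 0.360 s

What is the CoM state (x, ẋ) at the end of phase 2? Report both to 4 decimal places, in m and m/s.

x = -0.1673, ẋ = -1.5579

phase 1: p=0.1245, T=0.424, ωT=1.519319, cosh=2.393987, sinh=2.175126; start (x,ẋ)=(0.127900, -0.057800) → end (x,ẋ)=(0.097554, -0.111872)
phase 2: p=0.3202, T=0.360, ωT=1.289988, cosh=1.954009, sinh=1.678734; start (x,ẋ)=(0.097554, -0.111872) → end (x,ẋ)=(-0.167263, -1.557907)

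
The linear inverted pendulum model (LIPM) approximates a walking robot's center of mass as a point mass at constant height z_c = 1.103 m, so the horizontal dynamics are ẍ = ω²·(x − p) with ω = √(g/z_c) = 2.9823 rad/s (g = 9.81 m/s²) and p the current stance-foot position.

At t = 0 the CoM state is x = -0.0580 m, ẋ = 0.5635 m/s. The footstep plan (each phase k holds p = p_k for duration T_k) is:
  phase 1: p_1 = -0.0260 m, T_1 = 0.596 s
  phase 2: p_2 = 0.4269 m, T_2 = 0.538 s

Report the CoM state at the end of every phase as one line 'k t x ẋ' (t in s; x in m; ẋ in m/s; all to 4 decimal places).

1 0.5960 0.4195 1.4400
2 1.1340 1.5603 3.6739

phase 1: p=-0.0260, T=0.596, ωT=1.777451, cosh=3.041914, sinh=2.872845; start (x,ẋ)=(-0.058000, 0.563500) → end (x,ẋ)=(0.419478, 1.439953)
phase 2: p=0.4269, T=0.538, ωT=1.604477, cosh=2.588127, sinh=2.387132; start (x,ẋ)=(0.419478, 1.439953) → end (x,ẋ)=(1.560276, 3.673938)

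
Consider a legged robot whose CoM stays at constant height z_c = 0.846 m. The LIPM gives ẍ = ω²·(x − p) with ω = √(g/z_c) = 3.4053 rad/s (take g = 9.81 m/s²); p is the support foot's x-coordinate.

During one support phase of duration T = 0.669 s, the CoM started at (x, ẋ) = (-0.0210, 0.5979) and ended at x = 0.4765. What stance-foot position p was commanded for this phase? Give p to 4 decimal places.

p = 0.0681

ωT = 3.4053·0.669 = 2.278146; cosh(ωT) = 4.930521, sinh(ωT) = 4.828047
x(T) = p + (x₀−p)·cosh(ωT) + (ẋ₀/ω)·sinh(ωT) ⇒ p·(1 − cosh) = x(T) − x₀·cosh − (ẋ₀/ω)·sinh
numerator   = 0.4765 − (-0.0210)·4.930521 − (0.5979/3.4053)·4.828047 = -0.267664
denominator = 1 − 4.930521 = -3.930521
p = -0.267664 / -3.930521 = 0.0681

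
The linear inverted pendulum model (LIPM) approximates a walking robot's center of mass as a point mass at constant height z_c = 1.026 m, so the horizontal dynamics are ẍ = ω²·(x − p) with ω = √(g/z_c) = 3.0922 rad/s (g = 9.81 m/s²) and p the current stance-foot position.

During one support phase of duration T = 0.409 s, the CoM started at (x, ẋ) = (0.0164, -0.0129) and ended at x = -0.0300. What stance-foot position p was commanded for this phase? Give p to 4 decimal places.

ωT = 3.0922·0.409 = 1.264710; cosh(ωT) = 1.912193, sinh(ωT) = 1.629872
x(T) = p + (x₀−p)·cosh(ωT) + (ẋ₀/ω)·sinh(ωT) ⇒ p·(1 − cosh) = x(T) − x₀·cosh − (ẋ₀/ω)·sinh
numerator   = -0.0300 − (0.0164)·1.912193 − (-0.0129/3.0922)·1.629872 = -0.054560
denominator = 1 − 1.912193 = -0.912193
p = -0.054560 / -0.912193 = 0.0598

p = 0.0598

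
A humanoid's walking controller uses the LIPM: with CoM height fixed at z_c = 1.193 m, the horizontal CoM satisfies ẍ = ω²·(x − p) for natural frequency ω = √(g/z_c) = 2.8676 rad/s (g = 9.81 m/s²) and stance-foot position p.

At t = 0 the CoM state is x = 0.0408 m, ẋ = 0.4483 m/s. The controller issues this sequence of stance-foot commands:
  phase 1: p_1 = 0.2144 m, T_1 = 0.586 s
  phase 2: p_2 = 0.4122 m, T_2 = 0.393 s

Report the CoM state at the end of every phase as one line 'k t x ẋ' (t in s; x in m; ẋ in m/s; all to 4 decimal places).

1 0.5860 0.1373 -0.0448
2 0.9790 -0.0781 -1.1650

phase 1: p=0.2144, T=0.586, ωT=1.680414, cosh=2.777036, sinh=2.590739; start (x,ẋ)=(0.040800, 0.448300) → end (x,ẋ)=(0.137324, -0.044764)
phase 2: p=0.4122, T=0.393, ωT=1.126967, cosh=1.705148, sinh=1.381133; start (x,ẋ)=(0.137324, -0.044764) → end (x,ẋ)=(-0.078064, -1.164986)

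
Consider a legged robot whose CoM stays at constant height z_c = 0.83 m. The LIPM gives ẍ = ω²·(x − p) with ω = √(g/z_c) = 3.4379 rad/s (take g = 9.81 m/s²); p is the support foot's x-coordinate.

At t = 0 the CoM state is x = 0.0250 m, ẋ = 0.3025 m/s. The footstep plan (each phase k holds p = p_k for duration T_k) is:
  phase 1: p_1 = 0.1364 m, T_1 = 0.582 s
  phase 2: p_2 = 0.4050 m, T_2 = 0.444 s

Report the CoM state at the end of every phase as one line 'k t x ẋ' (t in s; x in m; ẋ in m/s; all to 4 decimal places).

1 0.5820 0.0364 -0.2513
2 1.0260 -0.6435 -3.3837

phase 1: p=0.1364, T=0.582, ωT=2.000858, cosh=3.765308, sinh=3.630089; start (x,ẋ)=(0.025000, 0.302500) → end (x,ẋ)=(0.036355, -0.251253)
phase 2: p=0.4050, T=0.444, ωT=1.526428, cosh=2.409509, sinh=2.192199; start (x,ẋ)=(0.036355, -0.251253) → end (x,ẋ)=(-0.643466, -3.383710)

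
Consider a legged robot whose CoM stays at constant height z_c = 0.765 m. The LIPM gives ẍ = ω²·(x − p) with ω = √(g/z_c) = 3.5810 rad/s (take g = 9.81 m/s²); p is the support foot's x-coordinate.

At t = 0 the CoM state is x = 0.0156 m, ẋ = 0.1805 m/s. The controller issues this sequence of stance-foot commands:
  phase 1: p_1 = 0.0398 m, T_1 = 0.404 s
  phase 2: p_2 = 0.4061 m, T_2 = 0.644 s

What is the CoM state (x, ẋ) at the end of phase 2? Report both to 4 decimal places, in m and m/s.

x = -0.8923, ẋ = -4.5128

phase 1: p=0.0398, T=0.404, ωT=1.446724, cosh=2.242256, sinh=2.006916; start (x,ẋ)=(0.015600, 0.180500) → end (x,ẋ)=(0.086696, 0.230807)
phase 2: p=0.4061, T=0.644, ωT=2.306164, cosh=5.067748, sinh=4.968105; start (x,ẋ)=(0.086696, 0.230807) → end (x,ẋ)=(-0.892349, -4.512777)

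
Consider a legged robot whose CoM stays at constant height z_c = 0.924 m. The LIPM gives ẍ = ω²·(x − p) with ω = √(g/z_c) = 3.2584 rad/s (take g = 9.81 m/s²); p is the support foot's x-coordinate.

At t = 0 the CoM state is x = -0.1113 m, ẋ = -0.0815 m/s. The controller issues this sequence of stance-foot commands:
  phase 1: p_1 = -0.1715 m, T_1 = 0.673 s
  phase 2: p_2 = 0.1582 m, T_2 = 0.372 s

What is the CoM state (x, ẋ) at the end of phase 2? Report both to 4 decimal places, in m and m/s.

phase 1: p=-0.1715, T=0.673, ωT=2.192903, cosh=4.536392, sinh=4.424800; start (x,ẋ)=(-0.111300, -0.081500) → end (x,ẋ)=(-0.009084, 0.498234)
phase 2: p=0.1582, T=0.372, ωT=1.212125, cosh=1.829091, sinh=1.531527; start (x,ẋ)=(-0.009084, 0.498234) → end (x,ẋ)=(0.086405, 0.076515)

x = 0.0864, ẋ = 0.0765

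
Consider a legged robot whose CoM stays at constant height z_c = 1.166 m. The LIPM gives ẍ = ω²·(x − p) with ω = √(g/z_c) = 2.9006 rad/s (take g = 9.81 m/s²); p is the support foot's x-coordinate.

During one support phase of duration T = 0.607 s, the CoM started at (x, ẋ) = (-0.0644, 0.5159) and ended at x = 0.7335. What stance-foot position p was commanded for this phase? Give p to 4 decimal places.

ωT = 2.9006·0.607 = 1.760664; cosh(ωT) = 2.994115, sinh(ωT) = 2.822184
x(T) = p + (x₀−p)·cosh(ωT) + (ẋ₀/ω)·sinh(ωT) ⇒ p·(1 − cosh) = x(T) − x₀·cosh − (ẋ₀/ω)·sinh
numerator   = 0.7335 − (-0.0644)·2.994115 − (0.5159/2.9006)·2.822184 = 0.424368
denominator = 1 − 2.994115 = -1.994115
p = 0.424368 / -1.994115 = -0.2128

p = -0.2128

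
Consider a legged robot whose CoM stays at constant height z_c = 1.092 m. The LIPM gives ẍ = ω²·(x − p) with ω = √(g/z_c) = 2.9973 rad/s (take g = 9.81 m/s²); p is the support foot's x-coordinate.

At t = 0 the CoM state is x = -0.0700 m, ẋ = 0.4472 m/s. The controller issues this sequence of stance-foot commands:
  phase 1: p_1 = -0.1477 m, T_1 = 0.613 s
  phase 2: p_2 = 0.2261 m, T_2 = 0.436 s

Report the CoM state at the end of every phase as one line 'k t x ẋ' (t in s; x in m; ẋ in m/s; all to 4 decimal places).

1 0.6130 0.5591 2.1525
2 1.0490 2.1156 5.9758

phase 1: p=-0.1477, T=0.613, ωT=1.837345, cosh=3.219541, sinh=3.060301; start (x,ẋ)=(-0.070000, 0.447200) → end (x,ẋ)=(0.559058, 2.152493)
phase 2: p=0.2261, T=0.436, ωT=1.306823, cosh=1.982548, sinh=1.711869; start (x,ẋ)=(0.559058, 2.152493) → end (x,ẋ)=(2.115574, 5.975824)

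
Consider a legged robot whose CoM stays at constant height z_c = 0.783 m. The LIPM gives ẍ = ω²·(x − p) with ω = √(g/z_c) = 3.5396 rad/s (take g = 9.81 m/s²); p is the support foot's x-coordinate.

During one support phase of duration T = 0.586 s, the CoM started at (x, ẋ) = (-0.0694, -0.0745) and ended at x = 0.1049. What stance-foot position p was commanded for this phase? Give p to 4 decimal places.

p = -0.1538

ωT = 3.5396·0.586 = 2.074206; cosh(ωT) = 4.041939, sinh(ωT) = 3.916283
x(T) = p + (x₀−p)·cosh(ωT) + (ẋ₀/ω)·sinh(ωT) ⇒ p·(1 − cosh) = x(T) − x₀·cosh − (ẋ₀/ω)·sinh
numerator   = 0.1049 − (-0.0694)·4.041939 − (-0.0745/3.5396)·3.916283 = 0.467839
denominator = 1 − 4.041939 = -3.041939
p = 0.467839 / -3.041939 = -0.1538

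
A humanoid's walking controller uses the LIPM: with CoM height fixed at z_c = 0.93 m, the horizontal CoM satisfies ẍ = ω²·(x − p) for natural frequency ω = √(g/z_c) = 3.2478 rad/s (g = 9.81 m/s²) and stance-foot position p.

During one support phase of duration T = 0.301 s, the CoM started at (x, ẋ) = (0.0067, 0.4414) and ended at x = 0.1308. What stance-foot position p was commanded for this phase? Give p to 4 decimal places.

p = 0.0666

ωT = 3.2478·0.301 = 0.977588; cosh(ωT) = 1.517127, sinh(ωT) = 1.140910
x(T) = p + (x₀−p)·cosh(ωT) + (ẋ₀/ω)·sinh(ωT) ⇒ p·(1 − cosh) = x(T) − x₀·cosh − (ẋ₀/ω)·sinh
numerator   = 0.1308 − (0.0067)·1.517127 − (0.4414/3.2478)·1.140910 = -0.034423
denominator = 1 − 1.517127 = -0.517127
p = -0.034423 / -0.517127 = 0.0666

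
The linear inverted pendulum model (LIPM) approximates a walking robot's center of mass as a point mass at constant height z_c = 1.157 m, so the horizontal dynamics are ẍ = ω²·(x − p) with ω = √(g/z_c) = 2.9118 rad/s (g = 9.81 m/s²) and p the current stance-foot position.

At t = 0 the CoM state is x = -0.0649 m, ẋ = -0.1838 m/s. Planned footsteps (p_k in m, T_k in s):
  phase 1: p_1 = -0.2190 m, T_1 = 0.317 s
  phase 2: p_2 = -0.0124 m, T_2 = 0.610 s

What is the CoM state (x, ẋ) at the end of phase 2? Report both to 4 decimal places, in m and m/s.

x = 0.0435, ẋ = 0.2222

phase 1: p=-0.2190, T=0.317, ωT=0.923041, cosh=1.457120, sinh=1.059811; start (x,ẋ)=(-0.064900, -0.183800) → end (x,ẋ)=(-0.061356, 0.207727)
phase 2: p=-0.0124, T=0.610, ωT=1.776198, cosh=3.038317, sinh=2.869037; start (x,ẋ)=(-0.061356, 0.207727) → end (x,ẋ)=(0.043534, 0.222164)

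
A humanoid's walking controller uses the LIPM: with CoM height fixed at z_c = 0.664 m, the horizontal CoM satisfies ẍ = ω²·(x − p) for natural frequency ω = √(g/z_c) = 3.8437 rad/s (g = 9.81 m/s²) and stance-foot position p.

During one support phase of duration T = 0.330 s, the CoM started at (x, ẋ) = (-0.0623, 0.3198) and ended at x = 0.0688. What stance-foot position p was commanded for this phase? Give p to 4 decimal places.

p = -0.0567

ωT = 3.8437·0.330 = 1.268421; cosh(ωT) = 1.918255, sinh(ωT) = 1.636980
x(T) = p + (x₀−p)·cosh(ωT) + (ẋ₀/ω)·sinh(ωT) ⇒ p·(1 − cosh) = x(T) − x₀·cosh − (ẋ₀/ω)·sinh
numerator   = 0.0688 − (-0.0623)·1.918255 − (0.3198/3.8437)·1.636980 = 0.052109
denominator = 1 − 1.918255 = -0.918255
p = 0.052109 / -0.918255 = -0.0567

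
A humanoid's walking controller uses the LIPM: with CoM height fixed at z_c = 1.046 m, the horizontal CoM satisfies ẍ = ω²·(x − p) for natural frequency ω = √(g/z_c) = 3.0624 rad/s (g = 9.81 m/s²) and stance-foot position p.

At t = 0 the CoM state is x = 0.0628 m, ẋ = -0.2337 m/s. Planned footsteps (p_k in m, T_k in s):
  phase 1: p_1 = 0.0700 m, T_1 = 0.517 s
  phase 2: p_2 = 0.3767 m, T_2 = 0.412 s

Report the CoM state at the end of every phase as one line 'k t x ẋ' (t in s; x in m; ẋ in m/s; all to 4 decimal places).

1 0.5170 -0.1263 -0.6446
2 0.9290 -0.9245 -3.7312

phase 1: p=0.0700, T=0.517, ωT=1.583261, cosh=2.538059, sinh=2.332754; start (x,ẋ)=(0.062800, -0.233700) → end (x,ẋ)=(-0.126293, -0.644580)
phase 2: p=0.3767, T=0.412, ωT=1.261709, cosh=1.907310, sinh=1.624141; start (x,ẋ)=(-0.126293, -0.644580) → end (x,ẋ)=(-0.924516, -3.731183)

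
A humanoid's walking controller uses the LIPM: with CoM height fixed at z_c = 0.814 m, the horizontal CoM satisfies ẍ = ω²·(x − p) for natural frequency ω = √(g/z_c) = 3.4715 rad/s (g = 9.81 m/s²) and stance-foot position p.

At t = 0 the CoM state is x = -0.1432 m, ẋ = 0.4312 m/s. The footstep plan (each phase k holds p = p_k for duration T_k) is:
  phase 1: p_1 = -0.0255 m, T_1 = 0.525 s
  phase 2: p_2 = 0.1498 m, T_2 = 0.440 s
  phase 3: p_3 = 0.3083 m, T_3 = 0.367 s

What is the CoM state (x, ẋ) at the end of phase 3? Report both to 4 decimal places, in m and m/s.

phase 1: p=-0.0255, T=0.525, ωT=1.822537, cosh=3.174577, sinh=3.012962; start (x,ẋ)=(-0.143200, 0.431200) → end (x,ẋ)=(-0.024903, 0.137795)
phase 2: p=0.1498, T=0.440, ωT=1.527460, cosh=2.411774, sinh=2.194688; start (x,ẋ)=(-0.024903, 0.137795) → end (x,ẋ)=(-0.184431, -0.998710)
phase 3: p=0.3083, T=0.367, ωT=1.274040, cosh=1.927484, sinh=1.647785; start (x,ẋ)=(-0.184431, -0.998710) → end (x,ẋ)=(-1.115480, -4.743561)

x = -1.1155, ẋ = -4.7436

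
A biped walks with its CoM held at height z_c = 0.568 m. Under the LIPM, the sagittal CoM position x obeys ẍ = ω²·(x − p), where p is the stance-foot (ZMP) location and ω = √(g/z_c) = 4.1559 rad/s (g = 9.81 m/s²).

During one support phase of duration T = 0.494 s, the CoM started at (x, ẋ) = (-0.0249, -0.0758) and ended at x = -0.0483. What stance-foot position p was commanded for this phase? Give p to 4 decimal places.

p = -0.0406

ωT = 4.1559·0.494 = 2.053015; cosh(ωT) = 3.959850, sinh(ωT) = 3.831503
x(T) = p + (x₀−p)·cosh(ωT) + (ẋ₀/ω)·sinh(ωT) ⇒ p·(1 − cosh) = x(T) − x₀·cosh − (ẋ₀/ω)·sinh
numerator   = -0.0483 − (-0.0249)·3.959850 − (-0.0758/4.1559)·3.831503 = 0.120184
denominator = 1 − 3.959850 = -2.959850
p = 0.120184 / -2.959850 = -0.0406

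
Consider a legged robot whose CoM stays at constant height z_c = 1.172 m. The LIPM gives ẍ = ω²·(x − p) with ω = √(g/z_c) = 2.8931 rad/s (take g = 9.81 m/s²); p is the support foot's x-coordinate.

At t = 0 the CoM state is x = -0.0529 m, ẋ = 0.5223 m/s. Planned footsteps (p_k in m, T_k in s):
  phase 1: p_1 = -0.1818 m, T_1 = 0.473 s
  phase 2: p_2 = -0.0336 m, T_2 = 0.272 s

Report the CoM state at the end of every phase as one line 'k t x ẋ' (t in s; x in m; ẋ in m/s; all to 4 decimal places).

phase 1: p=-0.1818, T=0.473, ωT=1.368436, cosh=2.091853, sinh=1.837349; start (x,ẋ)=(-0.052900, 0.522300) → end (x,ẋ)=(0.419542, 1.777760)
phase 2: p=-0.0336, T=0.272, ωT=0.786923, cosh=1.325935, sinh=0.870692; start (x,ẋ)=(0.419542, 1.777760) → end (x,ẋ)=(1.102262, 3.498659)

1 0.4730 0.4195 1.7778
2 0.7450 1.1023 3.4987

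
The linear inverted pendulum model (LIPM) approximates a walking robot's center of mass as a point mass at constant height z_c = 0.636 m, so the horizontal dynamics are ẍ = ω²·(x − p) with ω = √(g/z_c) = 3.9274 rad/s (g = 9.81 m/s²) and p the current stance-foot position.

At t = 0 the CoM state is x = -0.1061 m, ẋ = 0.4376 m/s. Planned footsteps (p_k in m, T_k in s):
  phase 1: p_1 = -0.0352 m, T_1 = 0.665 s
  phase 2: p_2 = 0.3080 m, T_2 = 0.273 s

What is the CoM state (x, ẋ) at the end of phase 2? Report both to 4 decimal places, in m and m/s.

x = 0.5520, ẋ = 1.4377

phase 1: p=-0.0352, T=0.665, ωT=2.611721, cosh=6.847942, sinh=6.774533; start (x,ẋ)=(-0.106100, 0.437600) → end (x,ẋ)=(0.234115, 1.110272)
phase 2: p=0.3080, T=0.273, ωT=1.072180, cosh=1.632002, sinh=1.289741; start (x,ẋ)=(0.234115, 1.110272) → end (x,ẋ)=(0.552028, 1.437716)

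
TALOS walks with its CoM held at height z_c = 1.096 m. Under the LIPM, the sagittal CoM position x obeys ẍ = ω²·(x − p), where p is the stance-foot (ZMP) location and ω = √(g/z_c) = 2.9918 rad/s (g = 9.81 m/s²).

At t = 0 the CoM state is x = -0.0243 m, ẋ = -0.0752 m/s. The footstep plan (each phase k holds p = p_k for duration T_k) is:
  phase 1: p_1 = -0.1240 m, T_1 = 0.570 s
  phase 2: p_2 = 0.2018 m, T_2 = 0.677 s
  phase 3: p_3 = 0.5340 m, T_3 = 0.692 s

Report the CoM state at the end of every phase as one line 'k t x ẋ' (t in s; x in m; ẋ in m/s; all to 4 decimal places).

1 0.5700 0.0925 0.5799
2 1.2470 0.5022 1.0184
3 1.9390 1.7337 3.7297

phase 1: p=-0.1240, T=0.570, ωT=1.705326, cosh=2.842446, sinh=2.660733; start (x,ẋ)=(-0.024300, -0.075200) → end (x,ẋ)=(0.092513, 0.579898)
phase 2: p=0.2018, T=0.677, ωT=2.025449, cosh=3.855722, sinh=3.723788; start (x,ẋ)=(0.092513, 0.579898) → end (x,ẋ)=(0.502200, 1.018383)
phase 3: p=0.5340, T=0.692, ωT=2.070326, cosh=4.026774, sinh=3.900630; start (x,ẋ)=(0.502200, 1.018383) → end (x,ẋ)=(1.733688, 3.729691)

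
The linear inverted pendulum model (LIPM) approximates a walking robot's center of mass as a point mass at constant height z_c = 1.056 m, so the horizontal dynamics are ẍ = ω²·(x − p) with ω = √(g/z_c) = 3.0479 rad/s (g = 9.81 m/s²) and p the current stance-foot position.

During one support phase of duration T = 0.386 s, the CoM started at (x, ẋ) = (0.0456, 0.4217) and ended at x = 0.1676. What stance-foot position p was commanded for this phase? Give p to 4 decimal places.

p = 0.1500

ωT = 3.0479·0.386 = 1.176489; cosh(ωT) = 1.775664, sinh(ωT) = 1.467305
x(T) = p + (x₀−p)·cosh(ωT) + (ẋ₀/ω)·sinh(ωT) ⇒ p·(1 − cosh) = x(T) − x₀·cosh − (ẋ₀/ω)·sinh
numerator   = 0.1676 − (0.0456)·1.775664 − (0.4217/3.0479)·1.467305 = -0.116383
denominator = 1 − 1.775664 = -0.775664
p = -0.116383 / -0.775664 = 0.1500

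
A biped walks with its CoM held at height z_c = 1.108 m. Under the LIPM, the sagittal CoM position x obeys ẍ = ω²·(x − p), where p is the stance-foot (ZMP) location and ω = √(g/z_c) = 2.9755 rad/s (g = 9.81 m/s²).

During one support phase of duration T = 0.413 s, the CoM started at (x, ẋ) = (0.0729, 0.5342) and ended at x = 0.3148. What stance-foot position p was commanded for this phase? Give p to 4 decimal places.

p = 0.1180

ωT = 2.9755·0.413 = 1.228881; cosh(ωT) = 1.855012, sinh(ωT) = 1.562393
x(T) = p + (x₀−p)·cosh(ωT) + (ẋ₀/ω)·sinh(ωT) ⇒ p·(1 − cosh) = x(T) − x₀·cosh − (ẋ₀/ω)·sinh
numerator   = 0.3148 − (0.0729)·1.855012 − (0.5342/2.9755)·1.562393 = -0.100931
denominator = 1 − 1.855012 = -0.855012
p = -0.100931 / -0.855012 = 0.1180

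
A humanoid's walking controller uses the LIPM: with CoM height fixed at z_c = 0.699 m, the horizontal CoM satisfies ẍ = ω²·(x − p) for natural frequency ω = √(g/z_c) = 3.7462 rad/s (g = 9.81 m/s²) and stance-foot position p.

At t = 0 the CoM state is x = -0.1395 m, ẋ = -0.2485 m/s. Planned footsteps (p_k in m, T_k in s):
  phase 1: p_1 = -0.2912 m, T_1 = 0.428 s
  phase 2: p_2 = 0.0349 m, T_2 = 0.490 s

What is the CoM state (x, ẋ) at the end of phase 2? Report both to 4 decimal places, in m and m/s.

phase 1: p=-0.2912, T=0.428, ωT=1.603374, cosh=2.585493, sinh=2.384277; start (x,ẋ)=(-0.139500, -0.248500) → end (x,ẋ)=(-0.057139, 0.712486)
phase 2: p=0.0349, T=0.490, ωT=1.835638, cosh=3.214322, sinh=3.054810; start (x,ẋ)=(-0.057139, 0.712486) → end (x,ẋ)=(0.320048, 1.236871)

x = 0.3200, ẋ = 1.2369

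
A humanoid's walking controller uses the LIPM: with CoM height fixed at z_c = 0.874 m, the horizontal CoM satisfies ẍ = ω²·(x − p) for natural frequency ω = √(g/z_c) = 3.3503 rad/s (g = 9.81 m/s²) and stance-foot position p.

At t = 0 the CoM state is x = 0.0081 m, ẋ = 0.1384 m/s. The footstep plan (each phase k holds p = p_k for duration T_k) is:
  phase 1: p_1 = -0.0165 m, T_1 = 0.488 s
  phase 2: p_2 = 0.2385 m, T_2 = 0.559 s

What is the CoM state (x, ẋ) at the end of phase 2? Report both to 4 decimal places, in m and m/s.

phase 1: p=-0.0165, T=0.488, ωT=1.634946, cosh=2.662073, sinh=2.467110; start (x,ẋ)=(0.008100, 0.138400) → end (x,ẋ)=(0.150903, 0.571764)
phase 2: p=0.2385, T=0.559, ωT=1.872818, cosh=3.330147, sinh=3.176457; start (x,ẋ)=(0.150903, 0.571764) → end (x,ẋ)=(0.488884, 0.971839)

x = 0.4889, ẋ = 0.9718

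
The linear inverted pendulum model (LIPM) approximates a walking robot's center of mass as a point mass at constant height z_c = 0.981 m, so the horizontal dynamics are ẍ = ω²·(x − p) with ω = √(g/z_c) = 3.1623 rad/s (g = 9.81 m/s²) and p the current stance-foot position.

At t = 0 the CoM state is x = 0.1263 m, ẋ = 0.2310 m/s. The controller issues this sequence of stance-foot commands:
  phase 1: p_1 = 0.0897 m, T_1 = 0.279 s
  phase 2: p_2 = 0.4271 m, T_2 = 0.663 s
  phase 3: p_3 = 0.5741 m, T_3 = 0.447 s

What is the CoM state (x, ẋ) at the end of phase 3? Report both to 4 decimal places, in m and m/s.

phase 1: p=0.0897, T=0.279, ωT=0.882282, cosh=1.415122, sinh=1.001285; start (x,ẋ)=(0.126300, 0.231000) → end (x,ẋ)=(0.214635, 0.442782)
phase 2: p=0.4271, T=0.663, ωT=2.096605, cosh=4.130682, sinh=4.007810; start (x,ẋ)=(0.214635, 0.442782) → end (x,ẋ)=(0.110646, -0.863762)
phase 3: p=0.5741, T=0.447, ωT=1.413548, cosh=2.176896, sinh=1.933618; start (x,ẋ)=(0.110646, -0.863762) → end (x,ẋ)=(-0.962947, -4.714194)

x = -0.9629, ẋ = -4.7142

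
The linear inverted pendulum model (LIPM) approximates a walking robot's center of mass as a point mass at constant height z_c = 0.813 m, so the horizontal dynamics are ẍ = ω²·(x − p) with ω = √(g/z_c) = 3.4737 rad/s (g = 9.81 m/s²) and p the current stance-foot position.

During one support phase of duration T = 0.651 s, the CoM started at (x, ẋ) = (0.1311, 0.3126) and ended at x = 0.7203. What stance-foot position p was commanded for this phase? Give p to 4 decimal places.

ωT = 3.4737·0.651 = 2.261379; cosh(ωT) = 4.850259, sinh(ωT) = 4.746052
x(T) = p + (x₀−p)·cosh(ωT) + (ẋ₀/ω)·sinh(ωT) ⇒ p·(1 − cosh) = x(T) − x₀·cosh − (ẋ₀/ω)·sinh
numerator   = 0.7203 − (0.1311)·4.850259 − (0.3126/3.4737)·4.746052 = -0.342668
denominator = 1 − 4.850259 = -3.850259
p = -0.342668 / -3.850259 = 0.0890

p = 0.0890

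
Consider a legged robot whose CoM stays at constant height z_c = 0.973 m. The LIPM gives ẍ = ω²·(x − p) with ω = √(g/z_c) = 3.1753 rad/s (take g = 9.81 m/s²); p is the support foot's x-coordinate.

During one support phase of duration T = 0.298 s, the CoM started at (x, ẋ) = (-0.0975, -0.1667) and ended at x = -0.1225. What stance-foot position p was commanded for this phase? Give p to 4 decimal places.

p = -0.1648

ωT = 3.1753·0.298 = 0.946239; cosh(ωT) = 1.482101, sinh(ωT) = 1.093903
x(T) = p + (x₀−p)·cosh(ωT) + (ẋ₀/ω)·sinh(ωT) ⇒ p·(1 − cosh) = x(T) − x₀·cosh − (ẋ₀/ω)·sinh
numerator   = -0.1225 − (-0.0975)·1.482101 − (-0.1667/3.1753)·1.093903 = 0.079434
denominator = 1 − 1.482101 = -0.482101
p = 0.079434 / -0.482101 = -0.1648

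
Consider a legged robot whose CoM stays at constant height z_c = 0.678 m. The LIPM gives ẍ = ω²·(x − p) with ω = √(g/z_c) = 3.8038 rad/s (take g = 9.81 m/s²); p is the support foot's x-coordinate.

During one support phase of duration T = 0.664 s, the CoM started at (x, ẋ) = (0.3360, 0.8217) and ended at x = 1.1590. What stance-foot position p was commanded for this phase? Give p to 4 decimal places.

p = 0.4340

ωT = 3.8038·0.664 = 2.525723; cosh(ωT) = 6.289966, sinh(ωT) = 6.209966
x(T) = p + (x₀−p)·cosh(ωT) + (ẋ₀/ω)·sinh(ωT) ⇒ p·(1 − cosh) = x(T) − x₀·cosh − (ẋ₀/ω)·sinh
numerator   = 1.1590 − (0.3360)·6.289966 − (0.8217/3.8038)·6.209966 = -2.295911
denominator = 1 − 6.289966 = -5.289966
p = -2.295911 / -5.289966 = 0.4340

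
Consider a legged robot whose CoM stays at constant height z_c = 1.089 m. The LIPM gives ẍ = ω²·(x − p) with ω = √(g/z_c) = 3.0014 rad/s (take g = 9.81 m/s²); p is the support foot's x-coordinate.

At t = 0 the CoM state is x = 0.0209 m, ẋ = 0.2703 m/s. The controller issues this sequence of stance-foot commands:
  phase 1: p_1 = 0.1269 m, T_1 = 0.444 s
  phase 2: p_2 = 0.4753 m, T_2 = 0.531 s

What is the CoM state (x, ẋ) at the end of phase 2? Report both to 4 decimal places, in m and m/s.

x = -0.5715, ẋ = -2.8979

phase 1: p=0.1269, T=0.444, ωT=1.332622, cosh=2.027377, sinh=1.763592; start (x,ẋ)=(0.020900, 0.270300) → end (x,ẋ)=(0.070824, -0.013084)
phase 2: p=0.4753, T=0.531, ωT=1.593743, cosh=2.562652, sinh=2.359488; start (x,ẋ)=(0.070824, -0.013084) → end (x,ẋ)=(-0.571518, -2.897938)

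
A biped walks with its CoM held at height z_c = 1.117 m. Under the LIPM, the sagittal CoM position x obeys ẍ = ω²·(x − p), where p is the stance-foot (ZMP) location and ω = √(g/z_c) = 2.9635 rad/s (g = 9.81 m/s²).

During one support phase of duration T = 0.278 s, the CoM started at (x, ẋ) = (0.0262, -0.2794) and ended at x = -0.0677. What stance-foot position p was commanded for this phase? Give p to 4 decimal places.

ωT = 2.9635·0.278 = 0.823853; cosh(ωT) = 1.359001, sinh(ωT) = 0.920264
x(T) = p + (x₀−p)·cosh(ωT) + (ẋ₀/ω)·sinh(ωT) ⇒ p·(1 − cosh) = x(T) − x₀·cosh − (ẋ₀/ω)·sinh
numerator   = -0.0677 − (0.0262)·1.359001 − (-0.2794/2.9635)·0.920264 = -0.016543
denominator = 1 − 1.359001 = -0.359001
p = -0.016543 / -0.359001 = 0.0461

p = 0.0461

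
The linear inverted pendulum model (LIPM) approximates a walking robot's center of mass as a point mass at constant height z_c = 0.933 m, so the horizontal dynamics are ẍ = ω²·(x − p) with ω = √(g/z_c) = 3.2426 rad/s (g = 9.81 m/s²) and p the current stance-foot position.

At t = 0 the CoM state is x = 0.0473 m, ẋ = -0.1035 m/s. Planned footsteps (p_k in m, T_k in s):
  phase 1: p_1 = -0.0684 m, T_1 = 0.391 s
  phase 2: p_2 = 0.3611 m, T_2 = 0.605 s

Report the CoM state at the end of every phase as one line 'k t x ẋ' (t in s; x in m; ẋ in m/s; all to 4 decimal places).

phase 1: p=-0.0684, T=0.391, ωT=1.267857, cosh=1.917331, sinh=1.635897; start (x,ẋ)=(0.047300, -0.103500) → end (x,ẋ)=(0.101219, 0.415294)
phase 2: p=0.3611, T=0.605, ωT=1.961773, cosh=3.626267, sinh=3.485658; start (x,ẋ)=(0.101219, 0.415294) → end (x,ẋ)=(-0.134873, -1.431360)

1 0.3910 0.1012 0.4153
2 0.9960 -0.1349 -1.4314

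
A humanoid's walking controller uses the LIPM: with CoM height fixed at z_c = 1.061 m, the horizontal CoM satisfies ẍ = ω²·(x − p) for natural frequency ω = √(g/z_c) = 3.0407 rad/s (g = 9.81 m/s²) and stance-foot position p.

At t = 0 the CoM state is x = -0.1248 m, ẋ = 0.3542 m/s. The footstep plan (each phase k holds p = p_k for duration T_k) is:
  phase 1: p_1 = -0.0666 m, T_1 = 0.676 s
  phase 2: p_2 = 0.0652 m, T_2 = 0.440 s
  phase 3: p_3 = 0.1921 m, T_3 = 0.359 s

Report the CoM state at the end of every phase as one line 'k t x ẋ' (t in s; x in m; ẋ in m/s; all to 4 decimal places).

phase 1: p=-0.0666, T=0.676, ωT=2.055513, cosh=3.969436, sinh=3.841409; start (x,ẋ)=(-0.124800, 0.354200) → end (x,ẋ)=(0.149850, 0.726165)
phase 2: p=0.0652, T=0.440, ωT=1.337908, cosh=2.036728, sinh=1.774334; start (x,ẋ)=(0.149850, 0.726165) → end (x,ẋ)=(0.661348, 1.935709)
phase 3: p=0.1921, T=0.359, ωT=1.091611, cosh=1.657373, sinh=1.321698; start (x,ẋ)=(0.661348, 1.935709) → end (x,ẋ)=(1.811211, 5.094044)

1 0.6760 0.1499 0.7262
2 1.1160 0.6613 1.9357
3 1.4750 1.8112 5.0940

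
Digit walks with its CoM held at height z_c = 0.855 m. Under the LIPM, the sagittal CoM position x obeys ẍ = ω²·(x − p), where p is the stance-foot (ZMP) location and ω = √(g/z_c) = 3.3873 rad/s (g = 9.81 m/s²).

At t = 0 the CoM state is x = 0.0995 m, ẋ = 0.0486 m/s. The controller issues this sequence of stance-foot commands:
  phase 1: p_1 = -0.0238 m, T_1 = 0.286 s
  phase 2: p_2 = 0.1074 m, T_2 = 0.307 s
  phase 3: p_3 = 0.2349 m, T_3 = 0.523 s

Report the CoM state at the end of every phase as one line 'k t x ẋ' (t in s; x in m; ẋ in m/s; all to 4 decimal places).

1 0.2860 0.1782 0.5442
2 0.5930 0.4189 1.1628
3 1.1160 1.7716 5.2969

phase 1: p=-0.0238, T=0.286, ωT=0.968768, cosh=1.507123, sinh=1.127573; start (x,ẋ)=(0.099500, 0.048600) → end (x,ẋ)=(0.178206, 0.544182)
phase 2: p=0.1074, T=0.307, ωT=1.039901, cosh=1.591213, sinh=1.237724; start (x,ẋ)=(0.178206, 0.544182) → end (x,ẋ)=(0.418913, 1.162768)
phase 3: p=0.2349, T=0.523, ωT=1.771558, cosh=3.025037, sinh=2.854969; start (x,ẋ)=(0.418913, 1.162768) → end (x,ẋ)=(1.771578, 5.296936)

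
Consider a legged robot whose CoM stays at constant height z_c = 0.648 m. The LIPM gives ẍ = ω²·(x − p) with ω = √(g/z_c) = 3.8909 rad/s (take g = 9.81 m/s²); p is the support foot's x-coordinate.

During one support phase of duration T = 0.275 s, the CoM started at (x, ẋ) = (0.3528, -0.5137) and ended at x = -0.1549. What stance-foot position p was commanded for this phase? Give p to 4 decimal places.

ωT = 3.8909·0.275 = 1.069997; cosh(ωT) = 1.629191, sinh(ωT) = 1.286181
x(T) = p + (x₀−p)·cosh(ωT) + (ẋ₀/ω)·sinh(ωT) ⇒ p·(1 − cosh) = x(T) − x₀·cosh − (ẋ₀/ω)·sinh
numerator   = -0.1549 − (0.3528)·1.629191 − (-0.5137/3.8909)·1.286181 = -0.559869
denominator = 1 − 1.629191 = -0.629191
p = -0.559869 / -0.629191 = 0.8898

p = 0.8898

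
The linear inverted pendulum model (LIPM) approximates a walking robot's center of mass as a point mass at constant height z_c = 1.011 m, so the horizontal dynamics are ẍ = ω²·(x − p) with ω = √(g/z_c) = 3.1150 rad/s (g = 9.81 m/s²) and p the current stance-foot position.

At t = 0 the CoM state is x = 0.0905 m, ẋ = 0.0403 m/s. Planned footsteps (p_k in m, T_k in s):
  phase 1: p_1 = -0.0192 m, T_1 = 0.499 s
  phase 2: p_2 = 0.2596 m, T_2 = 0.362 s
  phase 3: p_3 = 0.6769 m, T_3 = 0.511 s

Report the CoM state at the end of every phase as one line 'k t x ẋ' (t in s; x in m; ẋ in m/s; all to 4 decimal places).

1 0.4990 0.2812 0.8720
2 0.8610 0.6834 1.5807
3 1.3720 1.8883 4.0912

phase 1: p=-0.0192, T=0.499, ωT=1.554385, cosh=2.471747, sinh=2.260428; start (x,ẋ)=(0.090500, 0.040300) → end (x,ẋ)=(0.281195, 0.872035)
phase 2: p=0.2596, T=0.362, ωT=1.127630, cosh=1.706064, sinh=1.382264; start (x,ẋ)=(0.281195, 0.872035) → end (x,ẋ)=(0.683403, 1.580729)
phase 3: p=0.6769, T=0.511, ωT=1.591765, cosh=2.557989, sinh=2.354423; start (x,ẋ)=(0.683403, 1.580729) → end (x,ẋ)=(1.888302, 4.091177)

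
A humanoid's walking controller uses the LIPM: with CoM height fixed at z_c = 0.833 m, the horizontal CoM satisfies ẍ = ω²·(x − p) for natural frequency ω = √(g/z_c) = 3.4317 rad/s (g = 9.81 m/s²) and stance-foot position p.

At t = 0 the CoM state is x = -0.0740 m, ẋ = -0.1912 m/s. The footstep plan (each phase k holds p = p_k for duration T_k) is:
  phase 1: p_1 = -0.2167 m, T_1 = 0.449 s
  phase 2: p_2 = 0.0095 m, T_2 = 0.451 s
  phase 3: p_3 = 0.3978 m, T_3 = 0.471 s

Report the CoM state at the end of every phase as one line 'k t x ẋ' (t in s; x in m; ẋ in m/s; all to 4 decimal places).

1 0.4490 0.0076 0.6239
2 0.9000 0.4127 1.5179
3 1.3710 1.5064 4.0958

phase 1: p=-0.2167, T=0.449, ωT=1.540833, cosh=2.441341, sinh=2.227138; start (x,ẋ)=(-0.074000, -0.191200) → end (x,ẋ)=(0.007592, 0.623853)
phase 2: p=0.0095, T=0.451, ωT=1.547697, cosh=2.456684, sinh=2.243947; start (x,ẋ)=(0.007592, 0.623853) → end (x,ẋ)=(0.412744, 1.517921)
phase 3: p=0.3978, T=0.471, ωT=1.616331, cosh=2.616605, sinh=2.417978; start (x,ẋ)=(0.412744, 1.517921) → end (x,ẋ)=(1.506431, 4.095800)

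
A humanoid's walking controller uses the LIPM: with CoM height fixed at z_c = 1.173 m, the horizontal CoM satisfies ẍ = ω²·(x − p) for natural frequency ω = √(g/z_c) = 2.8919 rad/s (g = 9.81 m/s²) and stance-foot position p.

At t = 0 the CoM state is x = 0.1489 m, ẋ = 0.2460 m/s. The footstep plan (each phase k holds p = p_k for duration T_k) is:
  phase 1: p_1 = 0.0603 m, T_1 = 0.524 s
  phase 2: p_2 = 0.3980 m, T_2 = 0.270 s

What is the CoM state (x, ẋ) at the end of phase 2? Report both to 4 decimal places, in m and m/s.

x = 0.8150, ẋ = 1.6521

phase 1: p=0.0603, T=0.524, ωT=1.515356, cosh=2.385385, sinh=2.165655; start (x,ẋ)=(0.148900, 0.246000) → end (x,ẋ)=(0.455867, 1.141694)
phase 2: p=0.3980, T=0.270, ωT=0.780813, cosh=1.320640, sinh=0.862607; start (x,ẋ)=(0.455867, 1.141694) → end (x,ẋ)=(0.814970, 1.652119)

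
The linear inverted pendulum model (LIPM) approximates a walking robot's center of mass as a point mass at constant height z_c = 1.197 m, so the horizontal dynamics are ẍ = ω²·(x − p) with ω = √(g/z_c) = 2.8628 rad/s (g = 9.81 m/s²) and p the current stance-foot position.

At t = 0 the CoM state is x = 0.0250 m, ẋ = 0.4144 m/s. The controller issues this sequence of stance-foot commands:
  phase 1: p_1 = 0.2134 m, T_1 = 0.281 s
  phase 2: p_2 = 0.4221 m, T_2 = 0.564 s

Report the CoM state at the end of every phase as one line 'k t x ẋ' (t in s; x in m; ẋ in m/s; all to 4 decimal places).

phase 1: p=0.2134, T=0.281, ωT=0.804447, cosh=1.341397, sinh=0.894062; start (x,ẋ)=(0.025000, 0.414400) → end (x,ẋ)=(0.090099, 0.073661)
phase 2: p=0.4221, T=0.564, ωT=1.614619, cosh=2.612470, sinh=2.413504; start (x,ẋ)=(0.090099, 0.073661) → end (x,ẋ)=(-0.383141, -2.101481)

1 0.2810 0.0901 0.0737
2 0.8450 -0.3831 -2.1015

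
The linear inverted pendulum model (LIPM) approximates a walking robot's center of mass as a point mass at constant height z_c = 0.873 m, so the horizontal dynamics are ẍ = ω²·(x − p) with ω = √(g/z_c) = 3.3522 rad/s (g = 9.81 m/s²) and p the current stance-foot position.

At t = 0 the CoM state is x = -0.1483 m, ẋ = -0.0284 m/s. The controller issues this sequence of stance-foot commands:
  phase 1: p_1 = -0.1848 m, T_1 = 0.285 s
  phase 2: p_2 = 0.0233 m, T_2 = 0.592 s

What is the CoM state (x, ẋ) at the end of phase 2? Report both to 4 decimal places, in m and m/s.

x = -0.4818, ẋ = -1.6052

phase 1: p=-0.1848, T=0.285, ωT=0.955377, cosh=1.492159, sinh=1.107492; start (x,ẋ)=(-0.148300, -0.028400) → end (x,ẋ)=(-0.139719, 0.093130)
phase 2: p=0.0233, T=0.592, ωT=1.984502, cosh=3.706438, sinh=3.568989; start (x,ẋ)=(-0.139719, 0.093130) → end (x,ẋ)=(-0.481767, -1.605171)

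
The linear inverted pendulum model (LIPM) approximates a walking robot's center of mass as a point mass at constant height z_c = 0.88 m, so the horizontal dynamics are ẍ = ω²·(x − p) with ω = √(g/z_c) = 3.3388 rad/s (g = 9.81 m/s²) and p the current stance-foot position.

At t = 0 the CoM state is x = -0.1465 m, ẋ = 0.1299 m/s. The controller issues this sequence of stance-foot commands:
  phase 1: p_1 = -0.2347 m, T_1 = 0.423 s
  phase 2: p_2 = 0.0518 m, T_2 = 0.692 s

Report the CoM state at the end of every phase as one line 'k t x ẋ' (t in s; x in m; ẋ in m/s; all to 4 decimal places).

phase 1: p=-0.2347, T=0.423, ωT=1.412312, cosh=2.174509, sinh=1.930929; start (x,ẋ)=(-0.146500, 0.129900) → end (x,ẋ)=(0.032217, 0.851093)
phase 2: p=0.0518, T=0.692, ωT=2.310450, cosh=5.089086, sinh=4.989869; start (x,ẋ)=(0.032217, 0.851093) → end (x,ẋ)=(1.224106, 4.005025)

1 0.4230 0.0322 0.8511
2 1.1150 1.2241 4.0050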